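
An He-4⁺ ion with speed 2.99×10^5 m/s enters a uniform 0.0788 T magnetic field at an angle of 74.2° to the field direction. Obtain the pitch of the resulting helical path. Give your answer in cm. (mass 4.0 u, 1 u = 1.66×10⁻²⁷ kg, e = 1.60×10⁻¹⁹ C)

The velocity component along B is v∥ = v cos74.2° = 8.14×10^4 m/s.
The cyclotron period T = 2πm/(qB) = 3.31×10^-6 s is set by m, q, B alone.
Pitch = v∥·T = (8.14×10^4)(3.31×10^-6) = 0.269 m.

pitch ≈ 26.9 cm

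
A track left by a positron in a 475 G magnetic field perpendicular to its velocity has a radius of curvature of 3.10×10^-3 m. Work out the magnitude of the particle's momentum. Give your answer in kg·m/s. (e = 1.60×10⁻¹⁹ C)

Since qvB = mv²/r, the momentum p = mv = qBr.
p = (1×1.60×10^-19)(0.0475)(3.10×10^-3) = 2.36×10^-23 kg·m/s.

p ≈ 2.36×10^-23 kg·m/s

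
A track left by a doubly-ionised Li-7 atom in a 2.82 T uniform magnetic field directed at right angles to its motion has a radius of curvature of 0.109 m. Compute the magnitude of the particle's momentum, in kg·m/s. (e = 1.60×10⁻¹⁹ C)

Since qvB = mv²/r, the momentum p = mv = qBr.
p = (2×1.60×10^-19)(2.82)(0.109) = 9.84×10^-20 kg·m/s.

p ≈ 9.84×10^-20 kg·m/s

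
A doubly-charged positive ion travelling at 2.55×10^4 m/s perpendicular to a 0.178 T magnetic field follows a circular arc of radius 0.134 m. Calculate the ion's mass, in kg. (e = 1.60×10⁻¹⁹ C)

qvB = mv²/r ⇒ m = qBr/v.
m = (2×1.60×10^-19)(0.178)(0.134) / (2.55×10^4) = 2.99×10^-25 kg.

m ≈ 2.99×10^-25 kg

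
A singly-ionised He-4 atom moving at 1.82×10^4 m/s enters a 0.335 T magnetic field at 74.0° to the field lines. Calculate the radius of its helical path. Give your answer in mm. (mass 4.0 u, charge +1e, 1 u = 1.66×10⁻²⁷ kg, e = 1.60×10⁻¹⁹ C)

Only the perpendicular component v⊥ = v sin74.0° = 1.75×10^4 m/s is bent by the field.
r = m v⊥ /(qB) = (6.64×10^-27)(1.75×10^4) / [(1×1.60×10^-19)(0.335)] = 2.17×10^-3 m.

r ≈ 2.17 mm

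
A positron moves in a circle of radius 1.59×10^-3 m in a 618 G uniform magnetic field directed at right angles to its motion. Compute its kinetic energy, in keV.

K ≈ 0.848 keV

v = qBr/m = (1×1.60×10^-19)(0.0618)(1.59×10^-3) / (9.11×10^-31) = 1.73×10^7 m/s.
K = ½mv² = 0.5·(9.11×10^-31)·(1.73×10^7)² = 1.36×10^-16 J = 0.848 keV.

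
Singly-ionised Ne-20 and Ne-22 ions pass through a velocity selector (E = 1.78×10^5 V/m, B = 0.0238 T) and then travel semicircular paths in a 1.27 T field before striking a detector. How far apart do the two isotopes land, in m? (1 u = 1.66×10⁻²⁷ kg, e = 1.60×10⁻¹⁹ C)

Δd ≈ 0.244 m

Both emerge at v = E/B₁ = 7.48×10^6 m/s.
r = mv/(qB₂), so r₁ = 1.222 m and r₂ = 1.344 m, giving Δr = 0.122 m.
After a semicircle each ion lands a diameter 2r from the entry slit, so the separation is 2Δr = 0.244 m.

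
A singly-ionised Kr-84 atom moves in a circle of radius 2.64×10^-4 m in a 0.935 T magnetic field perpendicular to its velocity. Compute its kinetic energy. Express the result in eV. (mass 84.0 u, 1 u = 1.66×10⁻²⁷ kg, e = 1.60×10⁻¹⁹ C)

v = qBr/m = (1×1.60×10^-19)(0.935)(2.64×10^-4) / (1.39×10^-25) = 283 m/s.
K = ½mv² = 0.5·(1.39×10^-25)·(283)² = 5.59×10^-21 J = 0.0350 eV.

K ≈ 0.0350 eV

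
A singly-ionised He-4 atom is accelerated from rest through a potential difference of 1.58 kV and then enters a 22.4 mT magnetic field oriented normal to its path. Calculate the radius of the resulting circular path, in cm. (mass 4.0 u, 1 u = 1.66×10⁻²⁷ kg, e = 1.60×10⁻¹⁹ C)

The kinetic energy gained is K = qV = (1×1.60×10^-19)(1580) = 2.53×10^-16 J.
v = √(2K/m) = 2.76×10^5 m/s.
r = mv/(qB) = (6.64×10^-27)(2.76×10^5) / [(1×1.60×10^-19)(0.0224)] = 0.511 m.

r ≈ 51.1 cm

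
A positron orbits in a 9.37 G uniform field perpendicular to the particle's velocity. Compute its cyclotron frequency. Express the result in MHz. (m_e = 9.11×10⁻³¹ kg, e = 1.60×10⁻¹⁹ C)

f ≈ 26.2 MHz

f = qB/(2πm) = (1×1.60×10^-19)(9.37×10^-4) / [2π(9.11×10^-31)] = 2.62×10^7 Hz.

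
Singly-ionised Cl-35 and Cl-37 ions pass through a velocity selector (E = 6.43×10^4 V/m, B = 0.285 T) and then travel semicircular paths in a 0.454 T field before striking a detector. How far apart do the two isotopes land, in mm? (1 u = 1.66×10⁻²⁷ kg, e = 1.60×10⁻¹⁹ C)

Both emerge at v = E/B₁ = 2.26×10^5 m/s.
r = mv/(qB₂), so r₁ = 0.1805 m and r₂ = 0.1908 m, giving Δr = 0.0103 m.
After a semicircle each ion lands a diameter 2r from the entry slit, so the separation is 2Δr = 0.0206 m.

Δd ≈ 20.6 mm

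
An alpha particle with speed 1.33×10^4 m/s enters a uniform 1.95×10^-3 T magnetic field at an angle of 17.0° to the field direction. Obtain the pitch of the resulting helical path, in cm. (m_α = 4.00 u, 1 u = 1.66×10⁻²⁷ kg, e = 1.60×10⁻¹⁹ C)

pitch ≈ 85.0 cm

The velocity component along B is v∥ = v cos17.0° = 1.27×10^4 m/s.
The cyclotron period T = 2πm/(qB) = 6.69×10^-5 s is set by m, q, B alone.
Pitch = v∥·T = (1.27×10^4)(6.69×10^-5) = 0.850 m.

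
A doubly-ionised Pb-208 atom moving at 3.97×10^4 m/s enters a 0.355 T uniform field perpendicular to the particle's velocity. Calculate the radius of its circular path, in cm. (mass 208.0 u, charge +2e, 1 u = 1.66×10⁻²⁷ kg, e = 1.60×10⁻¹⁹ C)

The magnetic force provides the centripetal force: qvB = mv²/r, so r = mv/(qB).
r = (3.45×10^-25 kg)(3.97×10^4 m/s) / [(2×1.60×10^-19 C)(0.355 T)] = 0.121 m.

r ≈ 12.1 cm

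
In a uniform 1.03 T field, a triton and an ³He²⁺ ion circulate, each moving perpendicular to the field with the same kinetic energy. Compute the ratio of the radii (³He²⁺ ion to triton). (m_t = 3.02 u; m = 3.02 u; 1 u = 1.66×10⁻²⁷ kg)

r = √(2mK)/(qB) ⇒ at equal K, r ∝ √m/q.
r_{³He²⁺ ion}/r_{triton} = 0.500.

ratio ≈ 0.500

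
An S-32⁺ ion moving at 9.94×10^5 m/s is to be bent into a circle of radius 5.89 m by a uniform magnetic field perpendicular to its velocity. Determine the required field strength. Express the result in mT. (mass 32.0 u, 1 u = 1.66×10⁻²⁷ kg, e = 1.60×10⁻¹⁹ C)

B ≈ 56.0 mT

qvB = mv²/r gives B = mv/(qr).
B = (5.31×10^-26)(9.94×10^5) / [(1×1.60×10^-19)(5.89)] = 0.0560 T.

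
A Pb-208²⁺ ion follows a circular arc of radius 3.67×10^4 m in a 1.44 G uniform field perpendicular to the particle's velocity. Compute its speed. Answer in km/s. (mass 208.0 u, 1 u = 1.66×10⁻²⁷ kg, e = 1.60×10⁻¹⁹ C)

From qvB = mv²/r, v = qBr/m.
v = (2×1.60×10^-19)(1.44×10^-4)(3.67×10^4) / (3.45×10^-25) = 4.90×10^6 m/s.

v ≈ 4900 km/s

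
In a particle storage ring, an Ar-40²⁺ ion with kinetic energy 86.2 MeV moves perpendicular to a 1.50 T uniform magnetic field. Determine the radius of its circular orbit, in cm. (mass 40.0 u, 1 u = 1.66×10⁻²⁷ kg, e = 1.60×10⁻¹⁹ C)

Convert the energy: K = 86.2 MeV = 1.38×10^-11 J.
v = √(2K/m) = √(2·1.38×10^-11/6.64×10^-26) = 2.04×10^7 m/s.
r = mv/(qB) = (6.64×10^-26)(2.04×10^7) / [(2×1.60×10^-19)(1.50)] = 2.82 m.

r ≈ 282 cm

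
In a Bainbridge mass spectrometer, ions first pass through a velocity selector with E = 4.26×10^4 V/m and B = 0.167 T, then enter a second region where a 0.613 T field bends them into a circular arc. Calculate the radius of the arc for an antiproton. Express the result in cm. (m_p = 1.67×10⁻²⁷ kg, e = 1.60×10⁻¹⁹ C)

r ≈ 0.434 cm

The selector passes v = E/B = 4.26×10^4/0.167 = 2.55×10^5 m/s.
In the deflection region, r = mv/(qB₂) = (1.67×10^-27)(2.55×10^5) / [(1×1.60×10^-19)(0.613)] = 4.34×10^-3 m.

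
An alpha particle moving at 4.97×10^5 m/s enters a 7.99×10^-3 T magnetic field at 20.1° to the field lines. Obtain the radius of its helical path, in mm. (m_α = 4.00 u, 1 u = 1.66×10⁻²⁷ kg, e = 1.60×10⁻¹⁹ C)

Only the perpendicular component v⊥ = v sin20.1° = 1.71×10^5 m/s is bent by the field.
r = m v⊥ /(qB) = (6.64×10^-27)(1.71×10^5) / [(2×1.60×10^-19)(7.99×10^-3)] = 0.444 m.

r ≈ 444 mm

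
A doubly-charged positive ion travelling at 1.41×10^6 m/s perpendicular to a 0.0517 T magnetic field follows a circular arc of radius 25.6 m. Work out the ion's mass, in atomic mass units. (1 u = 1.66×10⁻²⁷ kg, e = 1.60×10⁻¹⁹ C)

qvB = mv²/r ⇒ m = qBr/v.
m = (2×1.60×10^-19)(0.0517)(25.6) / (1.41×10^6) = 3.00×10^-25 kg = 181 u.

m ≈ 181 u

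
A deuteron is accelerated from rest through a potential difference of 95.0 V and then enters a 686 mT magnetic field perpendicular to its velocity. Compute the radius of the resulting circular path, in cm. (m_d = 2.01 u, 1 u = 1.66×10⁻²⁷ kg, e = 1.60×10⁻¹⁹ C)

The kinetic energy gained is K = qV = (1×1.60×10^-19)(95.0) = 1.52×10^-17 J.
v = √(2K/m) = 9.55×10^4 m/s.
r = mv/(qB) = (3.34×10^-27)(9.55×10^4) / [(1×1.60×10^-19)(0.686)] = 2.90×10^-3 m.

r ≈ 0.290 cm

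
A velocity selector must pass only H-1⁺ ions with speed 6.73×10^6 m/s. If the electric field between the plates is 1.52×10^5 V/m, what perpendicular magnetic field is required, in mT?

qE = qvB ⇒ B = E/v = (1.52×10^5) / (6.73×10^6) = 0.0226 T.

B ≈ 22.6 mT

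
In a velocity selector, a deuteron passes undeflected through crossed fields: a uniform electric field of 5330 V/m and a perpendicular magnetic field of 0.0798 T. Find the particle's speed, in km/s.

For zero net force, qE = qvB, so v = E/B.
v = (5330) / (0.0798) = 6.68×10^4 m/s.

v ≈ 66.8 km/s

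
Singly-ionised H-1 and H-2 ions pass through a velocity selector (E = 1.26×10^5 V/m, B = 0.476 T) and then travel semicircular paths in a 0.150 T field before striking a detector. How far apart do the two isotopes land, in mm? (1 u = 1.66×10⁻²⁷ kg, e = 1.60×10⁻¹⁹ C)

Both emerge at v = E/B₁ = 2.65×10^5 m/s.
r = mv/(qB₂), so r₁ = 0.0183 m and r₂ = 0.0366 m, giving Δr = 0.0183 m.
After a semicircle each ion lands a diameter 2r from the entry slit, so the separation is 2Δr = 0.0366 m.

Δd ≈ 36.6 mm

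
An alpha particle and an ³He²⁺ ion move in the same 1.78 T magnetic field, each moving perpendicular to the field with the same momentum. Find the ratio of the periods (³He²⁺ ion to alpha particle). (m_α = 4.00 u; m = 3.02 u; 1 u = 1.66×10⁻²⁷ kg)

ratio ≈ 0.755

T = 2πm/(qB) is independent of speed, so T₂/T₁ = (m₂/q₂)/(m₁/q₁).
T_{³He²⁺ ion}/T_{alpha particle} = (5.01×10^-27/2e) / (6.64×10^-27/2e) = 0.755.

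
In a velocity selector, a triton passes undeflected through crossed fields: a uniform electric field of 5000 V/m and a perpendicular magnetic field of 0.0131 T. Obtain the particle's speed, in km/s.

v ≈ 382 km/s

For zero net force, qE = qvB, so v = E/B.
v = (5000) / (0.0131) = 3.82×10^5 m/s.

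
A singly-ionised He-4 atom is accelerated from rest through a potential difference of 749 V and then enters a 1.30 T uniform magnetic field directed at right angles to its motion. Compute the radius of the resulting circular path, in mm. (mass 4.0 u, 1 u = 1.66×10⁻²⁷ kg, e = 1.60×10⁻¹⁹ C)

r ≈ 6.07 mm

The kinetic energy gained is K = qV = (1×1.60×10^-19)(749) = 1.20×10^-16 J.
v = √(2K/m) = 1.90×10^5 m/s.
r = mv/(qB) = (6.64×10^-27)(1.90×10^5) / [(1×1.60×10^-19)(1.30)] = 6.07×10^-3 m.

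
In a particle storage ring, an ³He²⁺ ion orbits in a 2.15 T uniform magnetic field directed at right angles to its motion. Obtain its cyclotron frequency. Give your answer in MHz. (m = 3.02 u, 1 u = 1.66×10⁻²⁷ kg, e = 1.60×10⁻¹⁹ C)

f = qB/(2πm) = (2×1.60×10^-19)(2.15) / [2π(5.01×10^-27)] = 2.18×10^7 Hz.

f ≈ 21.8 MHz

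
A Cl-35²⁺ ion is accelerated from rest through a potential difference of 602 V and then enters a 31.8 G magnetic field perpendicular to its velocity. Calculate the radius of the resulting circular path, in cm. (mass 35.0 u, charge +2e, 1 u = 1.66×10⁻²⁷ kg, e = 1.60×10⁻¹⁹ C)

The kinetic energy gained is K = qV = (2×1.60×10^-19)(602) = 1.93×10^-16 J.
v = √(2K/m) = 8.14×10^4 m/s.
r = mv/(qB) = (5.81×10^-26)(8.14×10^4) / [(2×1.60×10^-19)(3.18×10^-3)] = 4.65 m.

r ≈ 465 cm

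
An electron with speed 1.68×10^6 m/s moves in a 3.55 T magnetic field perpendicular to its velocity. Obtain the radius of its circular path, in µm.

r ≈ 2.69 µm

The magnetic force provides the centripetal force: qvB = mv²/r, so r = mv/(qB).
r = (9.11×10^-31 kg)(1.68×10^6 m/s) / [(1×1.60×10^-19 C)(3.55 T)] = 2.69×10^-6 m.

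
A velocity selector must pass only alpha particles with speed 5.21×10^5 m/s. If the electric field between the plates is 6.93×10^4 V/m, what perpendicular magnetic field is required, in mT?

B ≈ 133 mT

qE = qvB ⇒ B = E/v = (6.93×10^4) / (5.21×10^5) = 0.133 T.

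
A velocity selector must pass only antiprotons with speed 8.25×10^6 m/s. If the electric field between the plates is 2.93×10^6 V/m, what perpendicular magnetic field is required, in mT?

qE = qvB ⇒ B = E/v = (2.93×10^6) / (8.25×10^6) = 0.355 T.

B ≈ 355 mT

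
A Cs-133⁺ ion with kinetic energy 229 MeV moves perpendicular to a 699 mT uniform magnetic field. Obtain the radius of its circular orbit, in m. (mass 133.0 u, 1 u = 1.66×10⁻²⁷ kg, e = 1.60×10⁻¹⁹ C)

r ≈ 36.0 m

Convert the energy: K = 229 MeV = 3.66×10^-11 J.
v = √(2K/m) = √(2·3.66×10^-11/2.21×10^-25) = 1.82×10^7 m/s.
r = mv/(qB) = (2.21×10^-25)(1.82×10^7) / [(1×1.60×10^-19)(0.699)] = 36.0 m.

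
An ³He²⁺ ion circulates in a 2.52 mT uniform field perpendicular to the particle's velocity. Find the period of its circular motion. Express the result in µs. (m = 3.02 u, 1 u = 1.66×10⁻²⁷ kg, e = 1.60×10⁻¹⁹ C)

The cyclotron period is independent of speed: T = 2πm/(qB).
T = 2π(5.01×10^-27) / [(2×1.60×10^-19)(2.52×10^-3)] = 3.91×10^-5 s.

T ≈ 39.1 µs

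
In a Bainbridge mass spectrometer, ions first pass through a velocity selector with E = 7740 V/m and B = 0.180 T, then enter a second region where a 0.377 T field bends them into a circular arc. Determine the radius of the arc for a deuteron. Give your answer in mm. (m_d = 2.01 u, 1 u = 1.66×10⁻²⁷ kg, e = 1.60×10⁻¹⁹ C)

The selector passes v = E/B = 7740/0.180 = 4.30×10^4 m/s.
In the deflection region, r = mv/(qB₂) = (3.34×10^-27)(4.30×10^4) / [(1×1.60×10^-19)(0.377)] = 2.38×10^-3 m.

r ≈ 2.38 mm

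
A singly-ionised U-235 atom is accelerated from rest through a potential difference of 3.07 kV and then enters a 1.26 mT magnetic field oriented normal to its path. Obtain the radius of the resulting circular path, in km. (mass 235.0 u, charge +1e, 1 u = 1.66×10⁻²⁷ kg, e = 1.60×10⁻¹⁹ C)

The kinetic energy gained is K = qV = (1×1.60×10^-19)(3070) = 4.91×10^-16 J.
v = √(2K/m) = 5.02×10^4 m/s.
r = mv/(qB) = (3.90×10^-25)(5.02×10^4) / [(1×1.60×10^-19)(1.26×10^-3)] = 97.1 m.

r ≈ 0.0971 km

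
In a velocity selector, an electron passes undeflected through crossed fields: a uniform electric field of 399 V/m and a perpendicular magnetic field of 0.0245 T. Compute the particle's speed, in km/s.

For zero net force, qE = qvB, so v = E/B.
v = (399) / (0.0245) = 1.63×10^4 m/s.

v ≈ 16.3 km/s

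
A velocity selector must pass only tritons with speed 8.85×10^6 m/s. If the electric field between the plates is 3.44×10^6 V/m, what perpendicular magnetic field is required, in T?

qE = qvB ⇒ B = E/v = (3.44×10^6) / (8.85×10^6) = 0.389 T.

B ≈ 0.389 T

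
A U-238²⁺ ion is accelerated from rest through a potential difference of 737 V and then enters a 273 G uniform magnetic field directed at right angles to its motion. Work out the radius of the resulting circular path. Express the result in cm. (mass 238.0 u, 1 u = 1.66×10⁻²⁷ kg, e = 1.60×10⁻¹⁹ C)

The kinetic energy gained is K = qV = (2×1.60×10^-19)(737) = 2.36×10^-16 J.
v = √(2K/m) = 3.46×10^4 m/s.
r = mv/(qB) = (3.95×10^-25)(3.46×10^4) / [(2×1.60×10^-19)(0.0273)] = 1.56 m.

r ≈ 156 cm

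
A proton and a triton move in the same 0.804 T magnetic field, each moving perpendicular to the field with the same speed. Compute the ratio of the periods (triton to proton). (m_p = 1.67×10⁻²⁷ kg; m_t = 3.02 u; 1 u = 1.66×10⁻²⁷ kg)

ratio ≈ 3.00

T = 2πm/(qB) is independent of speed, so T₂/T₁ = (m₂/q₂)/(m₁/q₁).
T_{triton}/T_{proton} = (5.01×10^-27/1e) / (1.67×10^-27/1e) = 3.00.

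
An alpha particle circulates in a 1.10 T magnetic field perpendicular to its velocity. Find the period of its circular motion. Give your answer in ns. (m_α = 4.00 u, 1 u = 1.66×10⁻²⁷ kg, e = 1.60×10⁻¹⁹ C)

T ≈ 119 ns

The cyclotron period is independent of speed: T = 2πm/(qB).
T = 2π(6.64×10^-27) / [(2×1.60×10^-19)(1.10)] = 1.19×10^-7 s.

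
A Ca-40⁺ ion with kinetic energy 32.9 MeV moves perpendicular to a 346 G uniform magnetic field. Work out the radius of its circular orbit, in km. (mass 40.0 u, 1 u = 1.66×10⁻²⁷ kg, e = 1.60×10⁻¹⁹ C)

Convert the energy: K = 32.9 MeV = 5.26×10^-12 J.
v = √(2K/m) = √(2·5.26×10^-12/6.64×10^-26) = 1.26×10^7 m/s.
r = mv/(qB) = (6.64×10^-26)(1.26×10^7) / [(1×1.60×10^-19)(0.0346)] = 151 m.

r ≈ 0.151 km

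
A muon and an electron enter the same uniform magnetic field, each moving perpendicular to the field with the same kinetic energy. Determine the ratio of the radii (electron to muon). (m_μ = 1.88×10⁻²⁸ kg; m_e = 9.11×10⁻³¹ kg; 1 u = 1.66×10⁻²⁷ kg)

ratio ≈ 0.0696

r = √(2mK)/(qB) ⇒ at equal K, r ∝ √m/q.
r_{electron}/r_{muon} = 0.0696.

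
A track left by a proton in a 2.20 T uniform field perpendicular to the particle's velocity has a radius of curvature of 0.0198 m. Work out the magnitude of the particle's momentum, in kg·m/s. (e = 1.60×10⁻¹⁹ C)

Since qvB = mv²/r, the momentum p = mv = qBr.
p = (1×1.60×10^-19)(2.20)(0.0198) = 6.97×10^-21 kg·m/s.

p ≈ 6.97×10^-21 kg·m/s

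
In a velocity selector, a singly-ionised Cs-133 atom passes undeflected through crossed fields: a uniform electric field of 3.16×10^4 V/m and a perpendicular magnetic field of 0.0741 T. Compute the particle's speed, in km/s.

v ≈ 426 km/s

For zero net force, qE = qvB, so v = E/B.
v = (3.16×10^4) / (0.0741) = 4.26×10^5 m/s.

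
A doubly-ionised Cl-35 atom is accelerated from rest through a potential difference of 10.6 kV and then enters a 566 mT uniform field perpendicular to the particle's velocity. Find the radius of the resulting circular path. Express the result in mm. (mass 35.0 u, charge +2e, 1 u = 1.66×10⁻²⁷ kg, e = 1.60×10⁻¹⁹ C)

r ≈ 110 mm

The kinetic energy gained is K = qV = (2×1.60×10^-19)(1.06×10^4) = 3.39×10^-15 J.
v = √(2K/m) = 3.42×10^5 m/s.
r = mv/(qB) = (5.81×10^-26)(3.42×10^5) / [(2×1.60×10^-19)(0.566)] = 0.110 m.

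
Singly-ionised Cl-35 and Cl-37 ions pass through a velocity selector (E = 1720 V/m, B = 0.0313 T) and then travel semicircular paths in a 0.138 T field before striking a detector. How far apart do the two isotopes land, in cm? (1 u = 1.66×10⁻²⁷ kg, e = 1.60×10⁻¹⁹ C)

Both emerge at v = E/B₁ = 5.50×10^4 m/s.
r = mv/(qB₂), so r₁ = 0.14460 m and r₂ = 0.15286 m, giving Δr = 8.26×10^-3 m.
After a semicircle each ion lands a diameter 2r from the entry slit, so the separation is 2Δr = 0.0165 m.

Δd ≈ 1.65 cm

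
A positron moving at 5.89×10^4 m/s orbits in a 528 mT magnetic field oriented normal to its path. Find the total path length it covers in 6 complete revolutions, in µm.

L ≈ 23.9 µm

r = mv/(qB) = 6.35×10^-7 m, so one revolution covers 2πr = 3.99×10^-6 m.
In 6 revolutions: L = 6·2πr = 2.39×10^-5 m.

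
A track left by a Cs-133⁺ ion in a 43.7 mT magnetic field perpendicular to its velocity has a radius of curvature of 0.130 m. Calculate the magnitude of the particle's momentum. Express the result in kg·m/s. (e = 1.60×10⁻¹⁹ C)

p ≈ 9.09×10^-22 kg·m/s

Since qvB = mv²/r, the momentum p = mv = qBr.
p = (1×1.60×10^-19)(0.0437)(0.130) = 9.09×10^-22 kg·m/s.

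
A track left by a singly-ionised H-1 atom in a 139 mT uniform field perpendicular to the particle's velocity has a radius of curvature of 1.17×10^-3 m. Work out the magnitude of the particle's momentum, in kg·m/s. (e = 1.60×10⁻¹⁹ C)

Since qvB = mv²/r, the momentum p = mv = qBr.
p = (1×1.60×10^-19)(0.139)(1.17×10^-3) = 2.60×10^-23 kg·m/s.

p ≈ 2.60×10^-23 kg·m/s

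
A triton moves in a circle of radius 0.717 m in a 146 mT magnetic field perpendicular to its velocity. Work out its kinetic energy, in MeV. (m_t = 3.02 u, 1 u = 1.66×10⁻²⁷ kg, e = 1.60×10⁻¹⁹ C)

K ≈ 0.175 MeV

v = qBr/m = (1×1.60×10^-19)(0.146)(0.717) / (5.01×10^-27) = 3.34×10^6 m/s.
K = ½mv² = 0.5·(5.01×10^-27)·(3.34×10^6)² = 2.80×10^-14 J = 0.175 MeV.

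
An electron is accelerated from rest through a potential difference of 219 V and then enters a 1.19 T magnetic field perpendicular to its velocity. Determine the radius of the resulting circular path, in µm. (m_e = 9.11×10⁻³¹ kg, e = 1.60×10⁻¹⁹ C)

r ≈ 42.0 µm

The kinetic energy gained is K = qV = (1×1.60×10^-19)(219) = 3.50×10^-17 J.
v = √(2K/m) = 8.77×10^6 m/s.
r = mv/(qB) = (9.11×10^-31)(8.77×10^6) / [(1×1.60×10^-19)(1.19)] = 4.20×10^-5 m.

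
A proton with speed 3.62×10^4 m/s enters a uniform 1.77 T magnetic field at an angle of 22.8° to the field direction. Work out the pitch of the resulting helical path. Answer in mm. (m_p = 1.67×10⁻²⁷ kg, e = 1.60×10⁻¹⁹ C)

pitch ≈ 1.24 mm

The velocity component along B is v∥ = v cos22.8° = 3.34×10^4 m/s.
The cyclotron period T = 2πm/(qB) = 3.71×10^-8 s is set by m, q, B alone.
Pitch = v∥·T = (3.34×10^4)(3.71×10^-8) = 1.24×10^-3 m.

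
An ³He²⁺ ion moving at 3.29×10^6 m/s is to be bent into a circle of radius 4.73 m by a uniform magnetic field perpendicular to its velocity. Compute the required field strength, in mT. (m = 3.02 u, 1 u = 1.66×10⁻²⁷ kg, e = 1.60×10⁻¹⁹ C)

B ≈ 10.9 mT

qvB = mv²/r gives B = mv/(qr).
B = (5.01×10^-27)(3.29×10^6) / [(2×1.60×10^-19)(4.73)] = 0.0109 T.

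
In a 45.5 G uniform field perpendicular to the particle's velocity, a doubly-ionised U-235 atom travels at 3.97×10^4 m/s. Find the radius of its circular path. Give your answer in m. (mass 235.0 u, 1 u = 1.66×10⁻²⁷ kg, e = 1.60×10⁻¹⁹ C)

The magnetic force provides the centripetal force: qvB = mv²/r, so r = mv/(qB).
r = (3.90×10^-25 kg)(3.97×10^4 m/s) / [(2×1.60×10^-19 C)(4.55×10^-3 T)] = 10.6 m.

r ≈ 10.6 m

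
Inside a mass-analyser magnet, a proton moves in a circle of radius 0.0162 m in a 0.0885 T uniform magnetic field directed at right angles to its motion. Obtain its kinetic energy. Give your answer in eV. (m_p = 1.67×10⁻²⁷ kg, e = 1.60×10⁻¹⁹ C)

v = qBr/m = (1×1.60×10^-19)(0.0885)(0.0162) / (1.67×10^-27) = 1.37×10^5 m/s.
K = ½mv² = 0.5·(1.67×10^-27)·(1.37×10^5)² = 1.58×10^-17 J = 98.5 eV.

K ≈ 98.5 eV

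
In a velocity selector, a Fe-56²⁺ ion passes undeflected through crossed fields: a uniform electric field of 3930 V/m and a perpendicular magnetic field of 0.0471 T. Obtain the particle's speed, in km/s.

v ≈ 83.4 km/s

For zero net force, qE = qvB, so v = E/B.
v = (3930) / (0.0471) = 8.34×10^4 m/s.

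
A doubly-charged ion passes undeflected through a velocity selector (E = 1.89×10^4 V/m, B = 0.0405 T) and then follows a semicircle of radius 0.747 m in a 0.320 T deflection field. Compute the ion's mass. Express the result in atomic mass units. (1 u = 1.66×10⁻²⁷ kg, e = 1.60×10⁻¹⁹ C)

v = E/B₁ = 4.67×10^5 m/s.
From r = mv/(qB₂), m = qB₂r/v = (2×1.60×10^-19)(0.320)(0.747) / (4.67×10^5) = 1.64×10^-25 kg.
In atomic mass units: m = 1.64×10^-25 / 1.66×10^-27 = 98.7 u.

m ≈ 98.7 u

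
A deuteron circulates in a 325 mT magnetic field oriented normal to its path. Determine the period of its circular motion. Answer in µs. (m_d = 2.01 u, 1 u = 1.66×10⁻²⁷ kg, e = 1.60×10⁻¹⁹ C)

The cyclotron period is independent of speed: T = 2πm/(qB).
T = 2π(3.34×10^-27) / [(1×1.60×10^-19)(0.325)] = 4.03×10^-7 s.

T ≈ 0.403 µs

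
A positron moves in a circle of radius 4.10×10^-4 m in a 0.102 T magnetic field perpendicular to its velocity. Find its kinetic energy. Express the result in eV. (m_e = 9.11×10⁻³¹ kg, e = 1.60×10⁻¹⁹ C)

K ≈ 154 eV

v = qBr/m = (1×1.60×10^-19)(0.102)(4.10×10^-4) / (9.11×10^-31) = 7.34×10^6 m/s.
K = ½mv² = 0.5·(9.11×10^-31)·(7.34×10^6)² = 2.46×10^-17 J = 154 eV.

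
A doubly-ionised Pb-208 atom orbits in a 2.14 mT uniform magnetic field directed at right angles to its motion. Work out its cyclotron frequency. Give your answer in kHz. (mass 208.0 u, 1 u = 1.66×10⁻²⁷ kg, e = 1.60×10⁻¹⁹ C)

f ≈ 0.316 kHz

f = qB/(2πm) = (2×1.60×10^-19)(2.14×10^-3) / [2π(3.45×10^-25)] = 316 Hz.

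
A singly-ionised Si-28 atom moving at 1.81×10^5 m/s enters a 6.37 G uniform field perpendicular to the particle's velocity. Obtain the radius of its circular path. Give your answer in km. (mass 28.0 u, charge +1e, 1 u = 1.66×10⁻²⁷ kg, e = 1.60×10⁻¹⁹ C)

The magnetic force provides the centripetal force: qvB = mv²/r, so r = mv/(qB).
r = (4.65×10^-26 kg)(1.81×10^5 m/s) / [(1×1.60×10^-19 C)(6.37×10^-4 T)] = 82.5 m.

r ≈ 0.0825 km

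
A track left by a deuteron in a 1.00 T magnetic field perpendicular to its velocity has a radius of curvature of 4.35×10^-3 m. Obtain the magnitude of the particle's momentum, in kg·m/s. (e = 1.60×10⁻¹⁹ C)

Since qvB = mv²/r, the momentum p = mv = qBr.
p = (1×1.60×10^-19)(1.00)(4.35×10^-3) = 6.96×10^-22 kg·m/s.

p ≈ 6.96×10^-22 kg·m/s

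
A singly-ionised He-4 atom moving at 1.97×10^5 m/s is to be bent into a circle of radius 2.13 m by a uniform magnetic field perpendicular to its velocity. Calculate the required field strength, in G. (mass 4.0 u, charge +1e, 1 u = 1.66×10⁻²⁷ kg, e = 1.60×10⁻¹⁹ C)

qvB = mv²/r gives B = mv/(qr).
B = (6.64×10^-27)(1.97×10^5) / [(1×1.60×10^-19)(2.13)] = 3.84×10^-3 T.

B ≈ 38.4 G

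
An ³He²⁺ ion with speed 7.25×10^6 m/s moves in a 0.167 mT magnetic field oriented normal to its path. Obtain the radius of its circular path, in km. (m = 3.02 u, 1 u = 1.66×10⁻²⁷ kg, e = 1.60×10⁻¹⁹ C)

r ≈ 0.680 km

The magnetic force provides the centripetal force: qvB = mv²/r, so r = mv/(qB).
r = (5.01×10^-27 kg)(7.25×10^6 m/s) / [(2×1.60×10^-19 C)(1.67×10^-4 T)] = 680 m.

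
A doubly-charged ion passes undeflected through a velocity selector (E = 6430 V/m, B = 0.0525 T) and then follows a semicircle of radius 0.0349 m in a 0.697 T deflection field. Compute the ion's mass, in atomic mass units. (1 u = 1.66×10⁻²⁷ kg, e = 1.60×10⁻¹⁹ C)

v = E/B₁ = 1.22×10^5 m/s.
From r = mv/(qB₂), m = qB₂r/v = (2×1.60×10^-19)(0.697)(0.0349) / (1.22×10^5) = 6.36×10^-26 kg.
In atomic mass units: m = 6.36×10^-26 / 1.66×10^-27 = 38.3 u.

m ≈ 38.3 u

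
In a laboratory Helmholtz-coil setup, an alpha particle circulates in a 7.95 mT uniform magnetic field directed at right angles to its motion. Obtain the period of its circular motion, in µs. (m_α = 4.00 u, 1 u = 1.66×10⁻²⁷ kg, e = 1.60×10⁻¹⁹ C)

T ≈ 16.4 µs

The cyclotron period is independent of speed: T = 2πm/(qB).
T = 2π(6.64×10^-27) / [(2×1.60×10^-19)(7.95×10^-3)] = 1.64×10^-5 s.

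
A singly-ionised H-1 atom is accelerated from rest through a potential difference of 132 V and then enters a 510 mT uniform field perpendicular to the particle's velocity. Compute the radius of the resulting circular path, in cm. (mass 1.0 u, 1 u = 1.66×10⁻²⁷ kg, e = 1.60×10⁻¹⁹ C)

r ≈ 0.325 cm

The kinetic energy gained is K = qV = (1×1.60×10^-19)(132) = 2.11×10^-17 J.
v = √(2K/m) = 1.60×10^5 m/s.
r = mv/(qB) = (1.66×10^-27)(1.60×10^5) / [(1×1.60×10^-19)(0.510)] = 3.25×10^-3 m.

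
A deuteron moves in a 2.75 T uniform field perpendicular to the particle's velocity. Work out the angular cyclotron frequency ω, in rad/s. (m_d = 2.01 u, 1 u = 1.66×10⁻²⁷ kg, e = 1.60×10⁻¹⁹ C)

ω = qB/m = (1×1.60×10^-19)(2.75) / (3.34×10^-27) = 1.32×10^8 rad/s.

ω ≈ 1.32×10^8 rad/s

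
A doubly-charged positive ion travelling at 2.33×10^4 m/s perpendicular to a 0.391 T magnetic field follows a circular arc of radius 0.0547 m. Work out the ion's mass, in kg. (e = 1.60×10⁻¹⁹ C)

m ≈ 2.94×10^-25 kg

qvB = mv²/r ⇒ m = qBr/v.
m = (2×1.60×10^-19)(0.391)(0.0547) / (2.33×10^4) = 2.94×10^-25 kg.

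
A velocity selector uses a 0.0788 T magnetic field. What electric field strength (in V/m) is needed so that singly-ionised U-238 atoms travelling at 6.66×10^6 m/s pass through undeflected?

E ≈ 5.25×10^5 V/m

qE = qvB ⇒ E = vB = (6.66×10^6)(0.0788) = 5.25×10^5 V/m.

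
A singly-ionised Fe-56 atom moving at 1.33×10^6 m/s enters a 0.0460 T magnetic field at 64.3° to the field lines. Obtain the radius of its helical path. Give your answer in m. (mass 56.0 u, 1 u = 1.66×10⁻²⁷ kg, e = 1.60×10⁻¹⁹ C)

Only the perpendicular component v⊥ = v sin64.3° = 1.20×10^6 m/s is bent by the field.
r = m v⊥ /(qB) = (9.30×10^-26)(1.20×10^6) / [(1×1.60×10^-19)(0.0460)] = 15.1 m.

r ≈ 15.1 m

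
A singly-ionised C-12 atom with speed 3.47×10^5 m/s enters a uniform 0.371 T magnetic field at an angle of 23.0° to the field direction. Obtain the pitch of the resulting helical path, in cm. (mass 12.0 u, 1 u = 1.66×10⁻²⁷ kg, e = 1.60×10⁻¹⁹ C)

The velocity component along B is v∥ = v cos23.0° = 3.19×10^5 m/s.
The cyclotron period T = 2πm/(qB) = 2.11×10^-6 s is set by m, q, B alone.
Pitch = v∥·T = (3.19×10^5)(2.11×10^-6) = 0.673 m.

pitch ≈ 67.3 cm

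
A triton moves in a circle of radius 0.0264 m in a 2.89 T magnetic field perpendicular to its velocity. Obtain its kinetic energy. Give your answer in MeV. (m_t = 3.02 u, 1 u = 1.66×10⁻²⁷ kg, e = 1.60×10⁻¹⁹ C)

v = qBr/m = (1×1.60×10^-19)(2.89)(0.0264) / (5.01×10^-27) = 2.44×10^6 m/s.
K = ½mv² = 0.5·(5.01×10^-27)·(2.44×10^6)² = 1.49×10^-14 J = 0.0929 MeV.

K ≈ 0.0929 MeV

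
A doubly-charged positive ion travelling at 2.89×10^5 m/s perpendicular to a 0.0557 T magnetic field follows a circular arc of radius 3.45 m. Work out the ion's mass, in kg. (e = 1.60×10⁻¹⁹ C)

qvB = mv²/r ⇒ m = qBr/v.
m = (2×1.60×10^-19)(0.0557)(3.45) / (2.89×10^5) = 2.13×10^-25 kg.

m ≈ 2.13×10^-25 kg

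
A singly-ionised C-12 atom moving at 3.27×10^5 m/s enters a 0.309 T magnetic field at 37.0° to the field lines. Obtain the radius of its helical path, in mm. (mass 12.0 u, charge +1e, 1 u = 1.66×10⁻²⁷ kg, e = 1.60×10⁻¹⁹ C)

r ≈ 79.3 mm

Only the perpendicular component v⊥ = v sin37.0° = 1.97×10^5 m/s is bent by the field.
r = m v⊥ /(qB) = (1.99×10^-26)(1.97×10^5) / [(1×1.60×10^-19)(0.309)] = 0.0793 m.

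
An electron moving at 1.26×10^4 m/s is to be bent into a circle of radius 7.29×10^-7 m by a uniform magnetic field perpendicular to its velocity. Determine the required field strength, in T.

B ≈ 0.0984 T

qvB = mv²/r gives B = mv/(qr).
B = (9.11×10^-31)(1.26×10^4) / [(1×1.60×10^-19)(7.29×10^-7)] = 0.0984 T.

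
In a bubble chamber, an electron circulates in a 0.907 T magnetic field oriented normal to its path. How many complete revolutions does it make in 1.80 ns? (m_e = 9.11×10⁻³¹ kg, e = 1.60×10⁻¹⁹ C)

T = 2πm/(qB) = 2π(9.11×10^-31) / [(1×1.60×10^-19)(0.907)] = 3.9443×10^-11 s.
N = t/T = 1.80×10^-9 / 3.9443×10^-11 ≈ 45.64, so 45 complete revolutions.

N = 45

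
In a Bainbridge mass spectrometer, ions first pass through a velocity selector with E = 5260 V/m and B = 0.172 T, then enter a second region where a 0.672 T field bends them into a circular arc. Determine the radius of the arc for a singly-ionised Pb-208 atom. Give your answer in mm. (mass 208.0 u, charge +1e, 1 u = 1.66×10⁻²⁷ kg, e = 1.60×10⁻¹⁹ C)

r ≈ 98.2 mm

The selector passes v = E/B = 5260/0.172 = 3.06×10^4 m/s.
In the deflection region, r = mv/(qB₂) = (3.45×10^-25)(3.06×10^4) / [(1×1.60×10^-19)(0.672)] = 0.0982 m.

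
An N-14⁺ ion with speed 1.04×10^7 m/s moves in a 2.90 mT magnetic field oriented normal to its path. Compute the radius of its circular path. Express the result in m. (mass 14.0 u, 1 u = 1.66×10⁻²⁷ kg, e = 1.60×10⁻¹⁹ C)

The magnetic force provides the centripetal force: qvB = mv²/r, so r = mv/(qB).
r = (2.32×10^-26 kg)(1.04×10^7 m/s) / [(1×1.60×10^-19 C)(2.90×10^-3 T)] = 521 m.

r ≈ 521 m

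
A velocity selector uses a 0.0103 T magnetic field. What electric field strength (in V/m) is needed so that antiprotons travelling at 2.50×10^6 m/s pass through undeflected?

E ≈ 2.58×10^4 V/m

qE = qvB ⇒ E = vB = (2.50×10^6)(0.0103) = 2.58×10^4 V/m.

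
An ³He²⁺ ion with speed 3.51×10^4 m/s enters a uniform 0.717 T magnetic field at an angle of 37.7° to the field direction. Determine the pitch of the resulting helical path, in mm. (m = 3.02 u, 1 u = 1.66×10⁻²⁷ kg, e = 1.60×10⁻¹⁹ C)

The velocity component along B is v∥ = v cos37.7° = 2.78×10^4 m/s.
The cyclotron period T = 2πm/(qB) = 1.37×10^-7 s is set by m, q, B alone.
Pitch = v∥·T = (2.78×10^4)(1.37×10^-7) = 3.81×10^-3 m.

pitch ≈ 3.81 mm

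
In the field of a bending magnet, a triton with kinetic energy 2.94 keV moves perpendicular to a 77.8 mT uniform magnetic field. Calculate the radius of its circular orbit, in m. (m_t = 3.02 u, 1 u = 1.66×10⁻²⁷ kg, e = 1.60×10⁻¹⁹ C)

r ≈ 0.174 m

Convert the energy: K = 2.94 keV = 4.70×10^-16 J.
v = √(2K/m) = √(2·4.70×10^-16/5.01×10^-27) = 4.33×10^5 m/s.
r = mv/(qB) = (5.01×10^-27)(4.33×10^5) / [(1×1.60×10^-19)(0.0778)] = 0.174 m.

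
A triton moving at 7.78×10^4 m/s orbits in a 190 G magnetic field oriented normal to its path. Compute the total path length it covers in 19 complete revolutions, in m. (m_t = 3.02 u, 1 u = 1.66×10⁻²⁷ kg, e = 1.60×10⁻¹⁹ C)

r = mv/(qB) = 0.128 m, so one revolution covers 2πr = 0.806 m.
In 19 revolutions: L = 19·2πr = 15.3 m.

L ≈ 15.3 m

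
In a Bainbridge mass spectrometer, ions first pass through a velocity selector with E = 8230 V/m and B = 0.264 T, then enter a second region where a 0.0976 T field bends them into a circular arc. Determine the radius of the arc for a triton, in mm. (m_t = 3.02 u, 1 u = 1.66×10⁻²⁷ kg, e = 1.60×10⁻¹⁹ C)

The selector passes v = E/B = 8230/0.264 = 3.12×10^4 m/s.
In the deflection region, r = mv/(qB₂) = (5.01×10^-27)(3.12×10^4) / [(1×1.60×10^-19)(0.0976)] = 0.0100 m.

r ≈ 10.0 mm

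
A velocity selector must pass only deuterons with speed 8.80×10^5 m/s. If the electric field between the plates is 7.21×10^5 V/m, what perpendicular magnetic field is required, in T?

B ≈ 0.819 T

qE = qvB ⇒ B = E/v = (7.21×10^5) / (8.80×10^5) = 0.819 T.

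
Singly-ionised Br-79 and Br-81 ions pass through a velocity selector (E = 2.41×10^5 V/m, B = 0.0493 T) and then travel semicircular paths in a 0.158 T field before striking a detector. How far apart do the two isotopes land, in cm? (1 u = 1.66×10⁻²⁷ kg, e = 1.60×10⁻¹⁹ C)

Δd ≈ 128 cm

Both emerge at v = E/B₁ = 4.89×10^6 m/s.
r = mv/(qB₂), so r₁ = 25.359 m and r₂ = 26.001 m, giving Δr = 0.642 m.
After a semicircle each ion lands a diameter 2r from the entry slit, so the separation is 2Δr = 1.28 m.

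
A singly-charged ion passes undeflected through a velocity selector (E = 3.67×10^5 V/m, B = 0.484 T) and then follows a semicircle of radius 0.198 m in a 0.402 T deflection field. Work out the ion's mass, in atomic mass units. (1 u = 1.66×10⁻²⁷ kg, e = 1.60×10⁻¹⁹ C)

v = E/B₁ = 7.58×10^5 m/s.
From r = mv/(qB₂), m = qB₂r/v = (1×1.60×10^-19)(0.402)(0.198) / (7.58×10^5) = 1.68×10^-26 kg.
In atomic mass units: m = 1.68×10^-26 / 1.66×10^-27 = 10.1 u.

m ≈ 10.1 u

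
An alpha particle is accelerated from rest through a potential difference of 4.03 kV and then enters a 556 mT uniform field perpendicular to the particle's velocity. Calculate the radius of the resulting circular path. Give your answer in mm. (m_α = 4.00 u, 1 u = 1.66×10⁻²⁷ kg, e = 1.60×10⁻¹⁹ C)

r ≈ 23.3 mm

The kinetic energy gained is K = qV = (2×1.60×10^-19)(4030) = 1.29×10^-15 J.
v = √(2K/m) = 6.23×10^5 m/s.
r = mv/(qB) = (6.64×10^-27)(6.23×10^5) / [(2×1.60×10^-19)(0.556)] = 0.0233 m.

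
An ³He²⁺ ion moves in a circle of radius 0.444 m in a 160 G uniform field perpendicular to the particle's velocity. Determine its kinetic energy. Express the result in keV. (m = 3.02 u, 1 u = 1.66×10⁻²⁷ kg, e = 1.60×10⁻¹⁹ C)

K ≈ 3.22 keV

v = qBr/m = (2×1.60×10^-19)(0.0160)(0.444) / (5.01×10^-27) = 4.53×10^5 m/s.
K = ½mv² = 0.5·(5.01×10^-27)·(4.53×10^5)² = 5.15×10^-16 J = 3.22 keV.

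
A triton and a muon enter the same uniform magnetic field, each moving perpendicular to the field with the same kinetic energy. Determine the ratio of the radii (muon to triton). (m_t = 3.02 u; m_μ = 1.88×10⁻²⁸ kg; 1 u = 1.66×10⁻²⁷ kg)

r = √(2mK)/(qB) ⇒ at equal K, r ∝ √m/q.
r_{muon}/r_{triton} = 0.194.

ratio ≈ 0.194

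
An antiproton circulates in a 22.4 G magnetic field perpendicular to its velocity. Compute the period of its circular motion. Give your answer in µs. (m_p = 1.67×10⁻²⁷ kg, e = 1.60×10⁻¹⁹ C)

T ≈ 29.3 µs

The cyclotron period is independent of speed: T = 2πm/(qB).
T = 2π(1.67×10^-27) / [(1×1.60×10^-19)(2.24×10^-3)] = 2.93×10^-5 s.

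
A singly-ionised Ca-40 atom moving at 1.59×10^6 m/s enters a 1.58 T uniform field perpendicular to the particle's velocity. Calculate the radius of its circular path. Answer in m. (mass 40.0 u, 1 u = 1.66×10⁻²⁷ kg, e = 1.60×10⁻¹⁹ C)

r ≈ 0.418 m

The magnetic force provides the centripetal force: qvB = mv²/r, so r = mv/(qB).
r = (6.64×10^-26 kg)(1.59×10^6 m/s) / [(1×1.60×10^-19 C)(1.58 T)] = 0.418 m.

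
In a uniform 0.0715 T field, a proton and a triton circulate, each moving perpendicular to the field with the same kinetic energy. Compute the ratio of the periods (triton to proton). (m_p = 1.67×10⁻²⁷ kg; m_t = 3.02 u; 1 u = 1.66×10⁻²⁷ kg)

ratio ≈ 3.00

T = 2πm/(qB) is independent of speed, so T₂/T₁ = (m₂/q₂)/(m₁/q₁).
T_{triton}/T_{proton} = (5.01×10^-27/1e) / (1.67×10^-27/1e) = 3.00.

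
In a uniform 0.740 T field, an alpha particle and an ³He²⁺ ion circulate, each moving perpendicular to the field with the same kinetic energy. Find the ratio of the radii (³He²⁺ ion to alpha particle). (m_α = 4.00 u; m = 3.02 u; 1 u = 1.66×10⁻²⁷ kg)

r = √(2mK)/(qB) ⇒ at equal K, r ∝ √m/q.
r_{³He²⁺ ion}/r_{alpha particle} = 0.869.

ratio ≈ 0.869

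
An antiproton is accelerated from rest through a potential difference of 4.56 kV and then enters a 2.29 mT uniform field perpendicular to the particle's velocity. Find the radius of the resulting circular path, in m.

r ≈ 4.26 m

The kinetic energy gained is K = qV = (1×1.60×10^-19)(4560) = 7.30×10^-16 J.
v = √(2K/m) = 9.35×10^5 m/s.
r = mv/(qB) = (1.67×10^-27)(9.35×10^5) / [(1×1.60×10^-19)(2.29×10^-3)] = 4.26 m.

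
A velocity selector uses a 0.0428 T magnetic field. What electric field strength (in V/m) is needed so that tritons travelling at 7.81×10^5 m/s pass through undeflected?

E ≈ 3.34×10^4 V/m

qE = qvB ⇒ E = vB = (7.81×10^5)(0.0428) = 3.34×10^4 V/m.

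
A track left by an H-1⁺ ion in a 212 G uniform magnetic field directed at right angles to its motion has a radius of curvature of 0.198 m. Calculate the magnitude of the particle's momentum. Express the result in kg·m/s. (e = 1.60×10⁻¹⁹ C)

p ≈ 6.72×10^-22 kg·m/s

Since qvB = mv²/r, the momentum p = mv = qBr.
p = (1×1.60×10^-19)(0.0212)(0.198) = 6.72×10^-22 kg·m/s.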